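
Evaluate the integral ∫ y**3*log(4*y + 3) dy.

y**4*log(4*y + 3)/4 - y**4/16 + y**3/16 - 9*y**2/128 + 27*y/256 - 81*log(4*y + 3)/1024 + C

Use integration by parts with u = log(4*y + 3), dv = y**3 dy.
Then du = 4/(4*y + 3) dy and v = y**4/4.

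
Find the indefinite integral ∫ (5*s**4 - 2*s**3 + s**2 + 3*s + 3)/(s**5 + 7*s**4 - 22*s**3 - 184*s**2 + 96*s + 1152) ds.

Factor the denominator: (s - 4)*(s - 3)*(s + 4)**2*(s + 6).
Partial-fraction decomposition: 2311/(120*(s + 6)) - 95731/(6272*(s + 4)) + 1415/(112*(s + 4)**2) - 124/(147*(s - 3)) + 1183/(640*(s - 4)).
Integrate each term; A/(s−a) gives A·log|s−a|; A/(s−a)² gives −A/(s−a).

1183*log(s - 4)/640 - 124*log(s - 3)/147 - 95731*log(s + 4)/6272 + 2311*log(s + 6)/120 - 1415/(112*s + 448) + C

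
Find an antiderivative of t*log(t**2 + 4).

Let u = t**2 + 4, so du = (2*t) dt.
The integral becomes (1/2)·∫ log(u) du; integrate by parts with u′=log(u), dv′=du.

t**2*log(t**2 + 4)/2 - t**2/2 + 2*log(t**2 + 4) + C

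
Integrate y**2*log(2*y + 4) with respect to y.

y**3*log(2*y + 4)/3 - y**3/9 + y**2/3 - 4*y/3 + 8*log(y + 2)/3 + C

Use integration by parts with u = log(2*y + 4), dv = y**2 dy.
Then du = 2/(2*y + 4) dy and v = y**3/3.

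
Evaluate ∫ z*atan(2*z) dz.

Use integration by parts with u = arctan(2*z), dv = z dz.
Then du = 2/(4*z**2 + 1) dz.

z**2*atan(2*z)/2 - z/4 + atan(2*z)/8 + C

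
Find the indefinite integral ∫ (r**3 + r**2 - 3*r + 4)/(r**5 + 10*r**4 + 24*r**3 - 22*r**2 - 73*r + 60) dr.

log(r - 1)/800 - 5*log(r + 3)/32 + 32*log(r + 4)/25 - 9*log(r + 5)/8 - 1/(40*r - 40) + C

Factor the denominator: (r - 1)**2*(r + 3)*(r + 4)*(r + 5).
Partial-fraction decomposition: -9/(8*(r + 5)) + 32/(25*(r + 4)) - 5/(32*(r + 3)) + 1/(800*(r - 1)) + 1/(40*(r - 1)**2).
Integrate each term; A/(r−a) gives A·log|r−a|; A/(r−a)² gives −A/(r−a).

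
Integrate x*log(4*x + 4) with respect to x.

Use integration by parts with u = log(4*x + 4), dv = x dx.
Then du = 4/(4*x + 4) dx and v = x**2/2.

x**2*log(4*x + 4)/2 - x**2/4 + x/2 - log(x + 1)/2 + C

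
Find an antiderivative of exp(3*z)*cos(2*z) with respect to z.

Let I denote the integral. Integrate by parts with u = cos(2*z), dv = exp(3*z) dz, so v = exp(3*z)/3: I = exp(3*z)*cos(2*z)/3 + (2/3)·∫ exp(3*z)*sin(2*z) dz.
Apply parts again with u = sin(2*z), dv = exp(3*z) dz: ∫ exp(3*z)*sin(2*z) dz = exp(3*z)*sin(2*z)/3 − (2/3)·I. Substituting back brings back I: I = 2*exp(3*z)*sin(2*z)/9 + exp(3*z)*cos(2*z)/3 − (4/9)·I.
Solving for I: (1 + 4/9)·I equals the remaining terms, so I = (9/13)·(2*exp(3*z)*sin(2*z)/9 + exp(3*z)*cos(2*z)/3).

2*exp(3*z)*sin(2*z)/13 + 3*exp(3*z)*cos(2*z)/13 + C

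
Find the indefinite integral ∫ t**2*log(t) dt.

t**3*log(t)/3 - t**3/9 + C

Use integration by parts with u = log(t), dv = t**2 dt.
Then du = 1/t dt and v = t**3/3.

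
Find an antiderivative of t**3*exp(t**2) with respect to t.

Let u = t², du = 2t dt; rewrite as (1/2)∫ u^1·exp(1u) du.
Now integrate by parts 1 time.

(t**2 - 1)*exp(t**2)/2 + C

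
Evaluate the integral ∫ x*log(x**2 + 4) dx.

x**2*log(x**2 + 4)/2 - x**2/2 + 2*log(x**2 + 4) + C

Let u = x**2 + 4, so du = (2*x) dx.
The integral becomes (1/2)·∫ log(u) du; integrate by parts with u′=log(u), dv′=du.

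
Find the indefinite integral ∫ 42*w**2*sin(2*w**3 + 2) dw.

Let u = 2*w**3 + 2, so du = (6*w**2) dw.
Rewriting, the integral becomes 7·∫ sin(u) du = 7·-cos(u).
Substituting back, u = 2*w**3 + 2.

-7*cos(2*w**3 + 2) + C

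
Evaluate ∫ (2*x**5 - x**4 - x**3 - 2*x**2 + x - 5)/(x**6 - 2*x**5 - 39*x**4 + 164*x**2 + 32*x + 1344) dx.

Factor the denominator: (x - 7)*(x - 3)*(x + 4)**2*(x**2 + 4).
Partial-fraction decomposition: (4899*x - 1111)/(68900*(x**2 + 4)) + 515661/(592900*(x + 4)) - 2281/(1540*(x + 4)**2) - 179/(1274*(x - 3)) + 15387/(12826*(x - 7)).
Integrate each term; A/(x−a) gives A·log|x−a|; the (Bx+D)/(x²+p²) term gives a log and an atan.

15387*log(x - 7)/12826 - 179*log(x - 3)/1274 + 515661*log(x + 4)/592900 + 4899*log(x**2 + 4)/137800 - 1111*atan(x/2)/137800 + 2281/(1540*x + 6160) + C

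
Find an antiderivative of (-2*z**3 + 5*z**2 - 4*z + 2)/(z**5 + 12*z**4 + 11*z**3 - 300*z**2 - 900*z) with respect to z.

Factor the denominator: z*(z - 5)*(z + 5)*(z + 6)**2.
Partial-fraction decomposition: -1567/(198*(z + 6)) - 29/(3*(z + 6)**2) + 397/(50*(z + 5)) - 13/(550*(z - 5)) - 1/(450*z).
Integrate each term; A/(z−a) gives A·log|z−a|; A/(z−a)² gives −A/(z−a).

-log(z)/450 - 13*log(z - 5)/550 + 397*log(z + 5)/50 - 1567*log(z + 6)/198 + 29/(3*z + 18) + C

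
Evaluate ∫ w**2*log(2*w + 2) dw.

w**3*log(2*w + 2)/3 - w**3/9 + w**2/6 - w/3 + log(w + 1)/3 + C

Use integration by parts with u = log(2*w + 2), dv = w**2 dw.
Then du = 2/(2*w + 2) dw and v = w**3/3.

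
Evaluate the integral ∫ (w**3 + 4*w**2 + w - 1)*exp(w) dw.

Use integration by parts with u = w**3 + 4*w**2 + w - 1, dv = exp(w) dw, so v = exp(w).
Apply parts 3 times (tabular method): alternate signs, differentiate u down to 0, integrate dv up.

(w**3 + w**2 - w)*exp(w) + C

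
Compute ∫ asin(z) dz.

z*asin(z) + sqrt(-z**2 + 1) + C

Use integration by parts with u = arcsin(z), dv = dz.
Then du = 1/sqrt(-z**2 + 1) dz.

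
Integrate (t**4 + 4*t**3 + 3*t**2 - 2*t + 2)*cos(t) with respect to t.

Use integration by parts with u = t**4 + 4*t**3 + 3*t**2 - 2*t + 2, dv = cos(t) dt, so v = sin(t).
Apply parts 4 times (tabular method): alternate signs, differentiate u down to 0, integrate dv up.

t**4*sin(t) + 4*t**3*sin(t) + 4*t**3*cos(t) - 9*t**2*sin(t) + 12*t**2*cos(t) - 26*t*sin(t) - 18*t*cos(t) + 20*sin(t) - 26*cos(t) + C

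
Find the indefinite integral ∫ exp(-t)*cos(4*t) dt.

Let I denote the integral. Integrate by parts with u = cos(4*t), dv = exp(-t) dt, so v = -exp(-t): I = -exp(-t)*cos(4*t) − 4·∫ exp(-t)*sin(4*t) dt.
Apply parts again with u = sin(4*t), dv = exp(-t) dt: ∫ exp(-t)*sin(4*t) dt = -exp(-t)*sin(4*t) + 4·I. Substituting back brings back I: I = 4*exp(-t)*sin(4*t) - exp(-t)*cos(4*t) − 16·I.
Solving for I: (1 + 16)·I equals the remaining terms, so I = (1/17)·(4*exp(-t)*sin(4*t) - exp(-t)*cos(4*t)).

4*exp(-t)*sin(4*t)/17 - exp(-t)*cos(4*t)/17 + C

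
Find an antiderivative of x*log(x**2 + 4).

x**2*log(x**2 + 4)/2 - x**2/2 + 2*log(x**2 + 4) + C

Let u = x**2 + 4, so du = (2*x) dx.
The integral becomes (1/2)·∫ log(u) du; integrate by parts with u′=log(u), dv′=du.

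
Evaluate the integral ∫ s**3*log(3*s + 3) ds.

s**4*log(3*s + 3)/4 - s**4/16 + s**3/12 - s**2/8 + s/4 - log(s + 1)/4 + C

Use integration by parts with u = log(3*s + 3), dv = s**3 ds.
Then du = 3/(3*s + 3) ds and v = s**4/4.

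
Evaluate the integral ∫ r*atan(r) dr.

Use integration by parts with u = arctan(r), dv = r dr.
Then du = 1/(r**2 + 1) dr.

r**2*atan(r)/2 - r/2 + atan(r)/2 + C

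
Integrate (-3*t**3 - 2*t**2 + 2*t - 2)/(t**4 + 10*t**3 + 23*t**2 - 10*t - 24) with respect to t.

Factor the denominator: (t - 1)*(t + 1)*(t + 4)*(t + 6).
Partial-fraction decomposition: -281/(35*(t + 6)) + 5/(t + 4) + 1/(10*(t + 1)) - 1/(14*(t - 1)).
Integrate each term: A/(t−a) contributes A·log|t−a|.

-log(t - 1)/14 + log(t + 1)/10 + 5*log(t + 4) - 281*log(t + 6)/35 + C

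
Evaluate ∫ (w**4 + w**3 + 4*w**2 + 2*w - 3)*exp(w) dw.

Use integration by parts with u = w**4 + w**3 + 4*w**2 + 2*w - 3, dv = exp(w) dw, so v = exp(w).
Apply parts 4 times (tabular method): alternate signs, differentiate u down to 0, integrate dv up.

(w**4 - 3*w**3 + 13*w**2 - 24*w + 21)*exp(w) + C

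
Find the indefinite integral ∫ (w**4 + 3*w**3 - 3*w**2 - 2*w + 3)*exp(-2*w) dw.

(-4*w**4 - 20*w**3 - 18*w**2 - 10*w - 17)*exp(-2*w)/8 + C

Use integration by parts with u = w**4 + 3*w**3 - 3*w**2 - 2*w + 3, dv = exp(-2*w) dw, so v = -exp(-2*w)/2.
Apply parts 4 times (tabular method): alternate signs, differentiate u down to 0, integrate dv up.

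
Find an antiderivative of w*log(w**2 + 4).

Let u = w**2 + 4, so du = (2*w) dw.
The integral becomes (1/2)·∫ log(u) du; integrate by parts with u′=log(u), dv′=du.

w**2*log(w**2 + 4)/2 - w**2/2 + 2*log(w**2 + 4) + C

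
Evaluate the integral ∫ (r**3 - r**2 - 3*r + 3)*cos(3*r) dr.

r**3*sin(3*r)/3 - r**2*sin(3*r)/3 + r**2*cos(3*r)/3 - 11*r*sin(3*r)/9 - 2*r*cos(3*r)/9 + 29*sin(3*r)/27 - 11*cos(3*r)/27 + C

Use integration by parts with u = r**3 - r**2 - 3*r + 3, dv = cos(3*r) dr, so v = sin(3*r)/3.
Apply parts 3 times (tabular method): alternate signs, differentiate u down to 0, integrate dv up.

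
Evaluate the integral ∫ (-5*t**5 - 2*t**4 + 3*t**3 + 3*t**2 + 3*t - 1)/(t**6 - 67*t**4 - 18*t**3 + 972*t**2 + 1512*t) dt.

Factor the denominator: t*(t - 6)**2*(t + 2)*(t + 3)*(t + 7).
Partial-fraction decomposition: -78329/(23660*(t + 7)) + 989/(972*(t + 3)) - 109/(640*(t + 2)) - 13330189/(5256576*(t - 6)) - 40699/(5616*(t - 6)**2) - 1/(1512*t).
Integrate each term; A/(t−a) gives A·log|t−a|; A/(t−a)² gives −A/(t−a).

-log(t)/1512 - 13330189*log(t - 6)/5256576 - 109*log(t + 2)/640 + 989*log(t + 3)/972 - 78329*log(t + 7)/23660 + 40699/(5616*t - 33696) + C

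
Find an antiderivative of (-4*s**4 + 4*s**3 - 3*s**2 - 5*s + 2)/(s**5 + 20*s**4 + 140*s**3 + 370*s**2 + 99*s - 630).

Factor the denominator: (s - 1)*(s + 3)*(s + 5)*(s + 6)*(s + 7).
Partial-fraction decomposition: -5543/(32*(s + 7)) + 6124/(21*(s + 6)) - 127/(s + 5) + 221/(48*(s + 3)) - 1/(224*(s - 1)).
Integrate each term: A/(s−a) contributes A·log|s−a|.

-log(s - 1)/224 + 221*log(s + 3)/48 - 127*log(s + 5) + 6124*log(s + 6)/21 - 5543*log(s + 7)/32 + C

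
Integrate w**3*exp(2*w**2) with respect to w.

Let u = w², du = 2w dw; rewrite as (1/2)∫ u^1·exp(2u) du.
Now integrate by parts 1 time.

(2*w**2 - 1)*exp(2*w**2)/8 + C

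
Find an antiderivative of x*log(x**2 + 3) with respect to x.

x**2*log(x**2 + 3)/2 - x**2/2 + 3*log(x**2 + 3)/2 + C

Let u = x**2 + 3, so du = (2*x) dx.
The integral becomes (1/2)·∫ log(u) du; integrate by parts with u′=log(u), dv′=du.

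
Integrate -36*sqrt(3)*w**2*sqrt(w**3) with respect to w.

Let u = 3*w**3, so du = (9*w**2) dw.
Rewriting, the integral becomes -4·∫ √u du = -4·(2/3)u^(3/2).
Substituting back, u = 3*w**3.

-8*sqrt(3)*(w**3)**(3/2) + C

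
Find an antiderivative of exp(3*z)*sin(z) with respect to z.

3*exp(3*z)*sin(z)/10 - exp(3*z)*cos(z)/10 + C

Let I denote the integral. Integrate by parts with u = sin(z), dv = exp(3*z) dz, so v = exp(3*z)/3: I = exp(3*z)*sin(z)/3 − (1/3)·∫ exp(3*z)*cos(z) dz.
Apply parts again with u = cos(z), dv = exp(3*z) dz: ∫ exp(3*z)*cos(z) dz = exp(3*z)*cos(z)/3 + (1/3)·I. Substituting back brings back I: I = exp(3*z)*sin(z)/3 - exp(3*z)*cos(z)/9 − (1/9)·I.
Solving for I: (1 + 1/9)·I equals the remaining terms, so I = (9/10)·(exp(3*z)*sin(z)/3 - exp(3*z)*cos(z)/9).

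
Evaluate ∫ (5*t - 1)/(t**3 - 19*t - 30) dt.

3*log(t - 5)/7 + 11*log(t + 2)/7 - 2*log(t + 3) + C

Factor the denominator: (t - 5)*(t + 2)*(t + 3).
Partial-fraction decomposition: -2/(t + 3) + 11/(7*(t + 2)) + 3/(7*(t - 5)).
Integrate each term: A/(t−a) contributes A·log|t−a|.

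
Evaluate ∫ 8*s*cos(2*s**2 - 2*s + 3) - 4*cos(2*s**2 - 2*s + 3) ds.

Let u = 2*s**2 - 2*s + 3, so du = (4*s - 2) ds.
Rewriting, the integral becomes 2·∫ cos(u) du = 2·sin(u).
Substituting back, u = 2*s**2 - 2*s + 3.

2*sin(2*s**2 - 2*s + 3) + C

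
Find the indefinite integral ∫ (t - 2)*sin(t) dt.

Use integration by parts with u = t - 2, dv = sin(t) dt, so v = -cos(t).
Apply parts 1 times (tabular method): alternate signs, differentiate u down to 0, integrate dv up.

-t*cos(t) + sin(t) + 2*cos(t) + C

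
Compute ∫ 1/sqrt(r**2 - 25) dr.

Substitute r = 5·sec(θ), so dr = 5·sec(θ)*tan(θ) dθ and the radical becomes sqrt(r**2 - 25) = 5·tan(θ) by the Pythagorean identity.
Integrate the resulting trig expression in θ, then back-substitute sec(θ) = r/5, tan(θ) = sqrt(r**2 - 25)/5 (absorbing any constant into C).

log(r + sqrt(r**2 - 25)) + C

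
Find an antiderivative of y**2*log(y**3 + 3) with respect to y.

y**3*log(y**3 + 3)/3 - y**3/3 + log(y**3 + 3) + C

Let u = y**3 + 3, so du = (3*y**2) dy.
The integral becomes (1/3)·∫ log(u) du; integrate by parts with u′=log(u), dv′=du.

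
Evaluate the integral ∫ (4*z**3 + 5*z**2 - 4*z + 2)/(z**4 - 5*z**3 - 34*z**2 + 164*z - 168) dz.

1591*log(z - 7)/325 - 1349*log(z - 2)/800 + 329*log(z + 6)/416 + 23/(20*z - 40) + C

Factor the denominator: (z - 7)*(z - 2)**2*(z + 6).
Partial-fraction decomposition: 329/(416*(z + 6)) - 1349/(800*(z - 2)) - 23/(20*(z - 2)**2) + 1591/(325*(z - 7)).
Integrate each term; A/(z−a) gives A·log|z−a|; A/(z−a)² gives −A/(z−a).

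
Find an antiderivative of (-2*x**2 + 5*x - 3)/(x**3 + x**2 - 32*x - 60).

-45*log(x - 6)/88 + 7*log(x + 2)/8 - 26*log(x + 5)/11 + C

Factor the denominator: (x - 6)*(x + 2)*(x + 5).
Partial-fraction decomposition: -26/(11*(x + 5)) + 7/(8*(x + 2)) - 45/(88*(x - 6)).
Integrate each term: A/(x−a) contributes A·log|x−a|.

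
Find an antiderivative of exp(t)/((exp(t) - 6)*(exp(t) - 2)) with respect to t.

Let u = e^t, du = e^t dt.
The integral becomes ∫ du/((u-6)(u-2)); decompose into partial fractions.

log(exp(t) - 6)/4 - log(exp(t) - 2)/4 + C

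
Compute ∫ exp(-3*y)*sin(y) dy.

-3*exp(-3*y)*sin(y)/10 - exp(-3*y)*cos(y)/10 + C

Let I denote the integral. Integrate by parts with u = sin(y), dv = exp(-3*y) dy, so v = -exp(-3*y)/3: I = -exp(-3*y)*sin(y)/3 + (1/3)·∫ exp(-3*y)*cos(y) dy.
Apply parts again with u = cos(y), dv = exp(-3*y) dy: ∫ exp(-3*y)*cos(y) dy = -exp(-3*y)*cos(y)/3 − (1/3)·I. Substituting back brings back I: I = -exp(-3*y)*sin(y)/3 - exp(-3*y)*cos(y)/9 − (1/9)·I.
Solving for I: (1 + 1/9)·I equals the remaining terms, so I = (9/10)·(-exp(-3*y)*sin(y)/3 - exp(-3*y)*cos(y)/9).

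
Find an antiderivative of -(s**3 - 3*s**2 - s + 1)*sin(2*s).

s**3*cos(2*s)/2 - 3*s**2*sin(2*s)/4 - 3*s**2*cos(2*s)/2 + 3*s*sin(2*s)/2 - 5*s*cos(2*s)/4 + 5*sin(2*s)/8 + 5*cos(2*s)/4 + C

Use integration by parts with u = s**3 - 3*s**2 - s + 1, dv = -sin(2*s) ds, so v = cos(2*s)/2.
Apply parts 3 times (tabular method): alternate signs, differentiate u down to 0, integrate dv up.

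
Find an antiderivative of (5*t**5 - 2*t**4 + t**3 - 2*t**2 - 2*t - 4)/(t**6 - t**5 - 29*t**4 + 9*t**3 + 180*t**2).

-log(t)/100 + 401*log(t - 5)/100 - 263*log(t - 3)/189 - 355*log(t + 3)/108 + 159*log(t + 4)/28 + 1/(45*t) + C

Factor the denominator: t**2*(t - 5)*(t - 3)*(t + 3)*(t + 4).
Partial-fraction decomposition: 159/(28*(t + 4)) - 355/(108*(t + 3)) - 263/(189*(t - 3)) + 401/(100*(t - 5)) - 1/(100*t) - 1/(45*t**2).
Integrate each term; A/(t−a) gives A·log|t−a|; A/(t−a)² gives −A/(t−a).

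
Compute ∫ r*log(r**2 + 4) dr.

r**2*log(r**2 + 4)/2 - r**2/2 + 2*log(r**2 + 4) + C

Let u = r**2 + 4, so du = (2*r) dr.
The integral becomes (1/2)·∫ log(u) du; integrate by parts with u′=log(u), dv′=du.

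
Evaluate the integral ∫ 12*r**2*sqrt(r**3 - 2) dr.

8*(r**3 - 2)**(3/2)/3 + C

Let u = r**3 - 2, so du = (3*r**2) dr.
Rewriting, the integral becomes 4·∫ √u du = 4·(2/3)u^(3/2).
Substituting back, u = r**3 - 2.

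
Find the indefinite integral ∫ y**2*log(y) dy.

y**3*log(y)/3 - y**3/9 + C

Use integration by parts with u = log(y), dv = y**2 dy.
Then du = 1/y dy and v = y**3/3.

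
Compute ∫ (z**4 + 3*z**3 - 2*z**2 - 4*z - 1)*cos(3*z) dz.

z**4*sin(3*z)/3 + z**3*sin(3*z) + 4*z**3*cos(3*z)/9 - 10*z**2*sin(3*z)/9 + z**2*cos(3*z) - 2*z*sin(3*z) - 20*z*cos(3*z)/27 - 7*sin(3*z)/81 - 2*cos(3*z)/3 + C

Use integration by parts with u = z**4 + 3*z**3 - 2*z**2 - 4*z - 1, dv = cos(3*z) dz, so v = sin(3*z)/3.
Apply parts 4 times (tabular method): alternate signs, differentiate u down to 0, integrate dv up.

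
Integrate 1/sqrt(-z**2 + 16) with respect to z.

Substitute z = 4·sin(θ), so dz = 4·cos(θ) dθ and the radical becomes sqrt(-z**2 + 16) = 4·cos(θ) by the Pythagorean identity.
Integrate the resulting trig expression in θ, then back-substitute θ = asin(z/4), sin(θ) = z/4, cos(θ) = sqrt(-z**2 + 16)/4 (absorbing any constant into C).

asin(z/4) + C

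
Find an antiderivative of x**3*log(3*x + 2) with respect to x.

x**4*log(3*x + 2)/4 - x**4/16 + x**3/18 - x**2/18 + 2*x/27 - 4*log(3*x + 2)/81 + C

Use integration by parts with u = log(3*x + 2), dv = x**3 dx.
Then du = 3/(3*x + 2) dx and v = x**4/4.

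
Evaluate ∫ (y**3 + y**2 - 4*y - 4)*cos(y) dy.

Use integration by parts with u = y**3 + y**2 - 4*y - 4, dv = cos(y) dy, so v = sin(y).
Apply parts 3 times (tabular method): alternate signs, differentiate u down to 0, integrate dv up.

y**3*sin(y) + y**2*sin(y) + 3*y**2*cos(y) - 10*y*sin(y) + 2*y*cos(y) - 6*sin(y) - 10*cos(y) + C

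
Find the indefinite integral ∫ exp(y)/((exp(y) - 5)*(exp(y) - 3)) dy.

Let u = e^y, du = e^y dy.
The integral becomes ∫ du/((u-5)(u-3)); decompose into partial fractions.

log(exp(y) - 5)/2 - log(exp(y) - 3)/2 + C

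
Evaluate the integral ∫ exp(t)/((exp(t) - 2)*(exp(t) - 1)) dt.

log(exp(t) - 2) - log(exp(t) - 1) + C

Let u = e^t, du = e^t dt.
The integral becomes ∫ du/((u-2)(u-1)); decompose into partial fractions.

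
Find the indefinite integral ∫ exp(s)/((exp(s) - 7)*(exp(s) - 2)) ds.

log(exp(s) - 7)/5 - log(exp(s) - 2)/5 + C

Let u = e^s, du = e^s ds.
The integral becomes ∫ du/((u-2)(u-7)); decompose into partial fractions.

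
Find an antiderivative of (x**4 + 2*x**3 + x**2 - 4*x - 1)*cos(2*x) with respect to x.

Use integration by parts with u = x**4 + 2*x**3 + x**2 - 4*x - 1, dv = cos(2*x) dx, so v = sin(2*x)/2.
Apply parts 4 times (tabular method): alternate signs, differentiate u down to 0, integrate dv up.

x**4*sin(2*x)/2 + x**3*sin(2*x) + x**3*cos(2*x) - x**2*sin(2*x) + 3*x**2*cos(2*x)/2 - 7*x*sin(2*x)/2 - x*cos(2*x) - 7*cos(2*x)/4 + C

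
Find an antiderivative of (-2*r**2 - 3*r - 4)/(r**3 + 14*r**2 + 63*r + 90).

-13*log(r + 3)/6 + 39*log(r + 5)/2 - 58*log(r + 6)/3 + C

Factor the denominator: (r + 3)*(r + 5)*(r + 6).
Partial-fraction decomposition: -58/(3*(r + 6)) + 39/(2*(r + 5)) - 13/(6*(r + 3)).
Integrate each term: A/(r−a) contributes A·log|r−a|.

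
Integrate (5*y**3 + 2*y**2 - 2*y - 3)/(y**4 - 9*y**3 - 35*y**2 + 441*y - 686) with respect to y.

9573*log(y - 7)/2450 + 41*log(y - 2)/225 + 803*log(y + 7)/882 - 898/(35*y - 245) + C

Factor the denominator: (y - 7)**2*(y - 2)*(y + 7).
Partial-fraction decomposition: 803/(882*(y + 7)) + 41/(225*(y - 2)) + 9573/(2450*(y - 7)) + 898/(35*(y - 7)**2).
Integrate each term; A/(y−a) gives A·log|y−a|; A/(y−a)² gives −A/(y−a).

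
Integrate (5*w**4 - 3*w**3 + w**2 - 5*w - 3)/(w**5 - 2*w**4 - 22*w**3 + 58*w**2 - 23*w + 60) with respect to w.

Factor the denominator: (w - 4)*(w - 3)*(w + 5)*(w**2 + 1).
Partial-fraction decomposition: -(10*w - 11)/(442*(w**2 + 1)) + 3547/(1872*(w + 5)) - 63/(16*(w - 3)) + 1081/(153*(w - 4)).
Integrate each term; A/(w−a) gives A·log|w−a|; the (Bw+D)/(w²+p²) term gives a log and an atan.

1081*log(w - 4)/153 - 63*log(w - 3)/16 + 3547*log(w + 5)/1872 - 5*log(w**2 + 1)/442 + 11*atan(w)/442 + C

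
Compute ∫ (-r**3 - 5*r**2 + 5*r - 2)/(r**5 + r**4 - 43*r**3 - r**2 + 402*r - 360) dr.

Factor the denominator: (r - 5)*(r - 3)*(r - 1)*(r + 4)*(r + 6).
Partial-fraction decomposition: 2/(693*(r + 6)) + 19/(315*(r + 4)) - 3/(280*(r - 1)) + 59/(252*(r - 3)) - 227/(792*(r - 5)).
Integrate each term: A/(r−a) contributes A·log|r−a|.

-227*log(r - 5)/792 + 59*log(r - 3)/252 - 3*log(r - 1)/280 + 19*log(r + 4)/315 + 2*log(r + 6)/693 + C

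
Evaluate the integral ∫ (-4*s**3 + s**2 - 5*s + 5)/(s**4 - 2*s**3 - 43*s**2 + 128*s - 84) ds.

-853*log(s - 6)/260 + 11*log(s - 2)/12 - 3*log(s - 1)/40 - 487*log(s + 7)/312 + C

Factor the denominator: (s - 6)*(s - 2)*(s - 1)*(s + 7).
Partial-fraction decomposition: -487/(312*(s + 7)) - 3/(40*(s - 1)) + 11/(12*(s - 2)) - 853/(260*(s - 6)).
Integrate each term: A/(s−a) contributes A·log|s−a|.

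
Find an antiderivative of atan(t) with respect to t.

Use integration by parts with u = arctan(t), dv = dt.
Then du = 1/(t**2 + 1) dt.

t*atan(t) - log(t**2 + 1)/2 + C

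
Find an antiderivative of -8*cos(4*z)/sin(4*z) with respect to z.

-2*log(sin(4*z)) + C

Let u = sin(4*z), so du = (4*cos(4*z)) dz.
Rewriting, the integral becomes -2·∫ 1/u du = -2·log(u).
Substituting back, u = sin(4*z).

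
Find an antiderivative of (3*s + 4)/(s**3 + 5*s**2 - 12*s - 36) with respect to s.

Factor the denominator: (s - 3)*(s + 2)*(s + 6).
Partial-fraction decomposition: -7/(18*(s + 6)) + 1/(10*(s + 2)) + 13/(45*(s - 3)).
Integrate each term: A/(s−a) contributes A·log|s−a|.

13*log(s - 3)/45 + log(s + 2)/10 - 7*log(s + 6)/18 + C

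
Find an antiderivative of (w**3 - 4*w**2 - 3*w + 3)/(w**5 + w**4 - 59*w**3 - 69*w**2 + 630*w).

log(w)/210 + 43*log(w - 7)/1456 + 5*log(w - 3)/288 + 69*log(w + 5)/160 - 113*log(w + 6)/234 + C

Factor the denominator: w*(w - 7)*(w - 3)*(w + 5)*(w + 6).
Partial-fraction decomposition: -113/(234*(w + 6)) + 69/(160*(w + 5)) + 5/(288*(w - 3)) + 43/(1456*(w - 7)) + 1/(210*w).
Integrate each term: A/(w−a) contributes A·log|w−a|.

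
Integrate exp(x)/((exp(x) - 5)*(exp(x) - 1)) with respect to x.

Let u = e^x, du = e^x dx.
The integral becomes ∫ du/((u-5)(u-1)); decompose into partial fractions.

log(exp(x) - 5)/4 - log(exp(x) - 1)/4 + C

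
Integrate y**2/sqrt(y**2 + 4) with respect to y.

y*sqrt(y**2 + 4)/2 - 2*log(y + sqrt(y**2 + 4)) + C

Substitute y = 2·tan(θ), so dy = 2·sec(θ)^2 dθ and the radical becomes sqrt(y**2 + 4) = 2·sec(θ) by the Pythagorean identity.
Integrate the resulting trig expression in θ, then back-substitute tan(θ) = y/2, sec(θ) = sqrt(y**2 + 4)/2 (absorbing any constant into C).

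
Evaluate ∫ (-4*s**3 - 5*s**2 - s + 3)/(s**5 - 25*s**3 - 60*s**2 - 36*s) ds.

Factor the denominator: s*(s - 6)*(s + 1)*(s + 2)*(s + 3).
Partial-fraction decomposition: 23/(18*(s + 3)) - 17/(16*(s + 2)) + 3/(14*(s + 1)) - 349/(1008*(s - 6)) - 1/(12*s).
Integrate each term: A/(s−a) contributes A·log|s−a|.

-log(s)/12 - 349*log(s - 6)/1008 + 3*log(s + 1)/14 - 17*log(s + 2)/16 + 23*log(s + 3)/18 + C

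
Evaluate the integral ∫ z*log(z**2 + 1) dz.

z**2*log(z**2 + 1)/2 - z**2/2 + log(z**2 + 1)/2 + C

Let u = z**2 + 1, so du = (2*z) dz.
The integral becomes (1/2)·∫ log(u) du; integrate by parts with u′=log(u), dv′=du.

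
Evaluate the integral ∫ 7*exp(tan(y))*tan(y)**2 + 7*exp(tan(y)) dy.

Let u = tan(y), so du = (tan(y)**2 + 1) dy.
Rewriting, the integral becomes 7·∫ e^u du = 7·e^u.
Substituting back, u = tan(y).

7*exp(tan(y)) + C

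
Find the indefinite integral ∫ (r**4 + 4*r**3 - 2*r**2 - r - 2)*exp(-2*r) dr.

(-r**4 - 6*r**3 - 7*r**2 - 6*r - 1)*exp(-2*r)/2 + C

Use integration by parts with u = r**4 + 4*r**3 - 2*r**2 - r - 2, dv = exp(-2*r) dr, so v = -exp(-2*r)/2.
Apply parts 4 times (tabular method): alternate signs, differentiate u down to 0, integrate dv up.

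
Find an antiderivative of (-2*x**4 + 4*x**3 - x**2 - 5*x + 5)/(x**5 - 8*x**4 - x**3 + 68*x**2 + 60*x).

Factor the denominator: x*(x - 6)*(x - 5)*(x + 1)*(x + 2).
Partial-fraction decomposition: -53/(112*(x + 2)) - 1/(14*(x + 1)) + 53/(14*(x - 5)) - 1789/(336*(x - 6)) + 1/(12*x).
Integrate each term: A/(x−a) contributes A·log|x−a|.

log(x)/12 - 1789*log(x - 6)/336 + 53*log(x - 5)/14 - log(x + 1)/14 - 53*log(x + 2)/112 + C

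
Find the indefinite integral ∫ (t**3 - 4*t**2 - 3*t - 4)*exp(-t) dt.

(-t**3 + t**2 + 5*t + 9)*exp(-t) + C

Use integration by parts with u = t**3 - 4*t**2 - 3*t - 4, dv = exp(-t) dt, so v = -exp(-t).
Apply parts 3 times (tabular method): alternate signs, differentiate u down to 0, integrate dv up.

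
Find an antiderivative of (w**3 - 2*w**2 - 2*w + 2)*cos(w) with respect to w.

w**3*sin(w) - 2*w**2*sin(w) + 3*w**2*cos(w) - 8*w*sin(w) - 4*w*cos(w) + 6*sin(w) - 8*cos(w) + C

Use integration by parts with u = w**3 - 2*w**2 - 2*w + 2, dv = cos(w) dw, so v = sin(w).
Apply parts 3 times (tabular method): alternate signs, differentiate u down to 0, integrate dv up.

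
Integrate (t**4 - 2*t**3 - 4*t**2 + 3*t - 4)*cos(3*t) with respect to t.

t**4*sin(3*t)/3 - 2*t**3*sin(3*t)/3 + 4*t**3*cos(3*t)/9 - 16*t**2*sin(3*t)/9 - 2*t**2*cos(3*t)/3 + 13*t*sin(3*t)/9 - 32*t*cos(3*t)/27 - 76*sin(3*t)/81 + 13*cos(3*t)/27 + C

Use integration by parts with u = t**4 - 2*t**3 - 4*t**2 + 3*t - 4, dv = cos(3*t) dt, so v = sin(3*t)/3.
Apply parts 4 times (tabular method): alternate signs, differentiate u down to 0, integrate dv up.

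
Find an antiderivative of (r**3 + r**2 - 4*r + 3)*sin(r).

-r**3*cos(r) + 3*r**2*sin(r) - r**2*cos(r) + 2*r*sin(r) + 10*r*cos(r) - 10*sin(r) - cos(r) + C

Use integration by parts with u = r**3 + r**2 - 4*r + 3, dv = sin(r) dr, so v = -cos(r).
Apply parts 3 times (tabular method): alternate signs, differentiate u down to 0, integrate dv up.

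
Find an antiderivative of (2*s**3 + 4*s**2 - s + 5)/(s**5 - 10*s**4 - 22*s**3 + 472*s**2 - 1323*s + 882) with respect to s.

55*log(s - 7)/21 - 115*log(s - 6)/39 + 23*log(s - 3)/60 - log(s - 1)/48 - 239*log(s + 7)/7280 + C

Factor the denominator: (s - 7)*(s - 6)*(s - 3)*(s - 1)*(s + 7).
Partial-fraction decomposition: -239/(7280*(s + 7)) - 1/(48*(s - 1)) + 23/(60*(s - 3)) - 115/(39*(s - 6)) + 55/(21*(s - 7)).
Integrate each term: A/(s−a) contributes A·log|s−a|.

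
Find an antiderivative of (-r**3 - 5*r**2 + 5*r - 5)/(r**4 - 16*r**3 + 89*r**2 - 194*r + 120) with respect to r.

Factor the denominator: (r - 6)*(r - 5)*(r - 4)*(r - 1).
Partial-fraction decomposition: 1/(10*(r - 1)) - 43/(2*(r - 4)) + 115/(2*(r - 5)) - 371/(10*(r - 6)).
Integrate each term: A/(r−a) contributes A·log|r−a|.

-371*log(r - 6)/10 + 115*log(r - 5)/2 - 43*log(r - 4)/2 + log(r - 1)/10 + C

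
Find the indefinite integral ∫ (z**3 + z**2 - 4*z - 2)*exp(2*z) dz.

Use integration by parts with u = z**3 + z**2 - 4*z - 2, dv = exp(2*z) dz, so v = exp(2*z)/2.
Apply parts 3 times (tabular method): alternate signs, differentiate u down to 0, integrate dv up.

(4*z**3 - 2*z**2 - 14*z - 1)*exp(2*z)/8 + C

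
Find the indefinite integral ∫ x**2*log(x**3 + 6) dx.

x**3*log(x**3 + 6)/3 - x**3/3 + 2*log(x**3 + 6) + C

Let u = x**3 + 6, so du = (3*x**2) dx.
The integral becomes (1/3)·∫ log(u) du; integrate by parts with u′=log(u), dv′=du.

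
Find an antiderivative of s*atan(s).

s**2*atan(s)/2 - s/2 + atan(s)/2 + C

Use integration by parts with u = arctan(s), dv = s ds.
Then du = 1/(s**2 + 1) ds.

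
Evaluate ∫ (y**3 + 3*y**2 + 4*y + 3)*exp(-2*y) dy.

(-4*y**3 - 18*y**2 - 34*y - 29)*exp(-2*y)/8 + C

Use integration by parts with u = y**3 + 3*y**2 + 4*y + 3, dv = exp(-2*y) dy, so v = -exp(-2*y)/2.
Apply parts 3 times (tabular method): alternate signs, differentiate u down to 0, integrate dv up.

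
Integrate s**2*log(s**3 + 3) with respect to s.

s**3*log(s**3 + 3)/3 - s**3/3 + log(s**3 + 3) + C

Let u = s**3 + 3, so du = (3*s**2) ds.
The integral becomes (1/3)·∫ log(u) du; integrate by parts with u′=log(u), dv′=du.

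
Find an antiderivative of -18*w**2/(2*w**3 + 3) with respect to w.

-3*log(2*w**3 + 3) + C

Let u = 2*w**3 + 3, so du = (6*w**2) dw.
Rewriting, the integral becomes -3·∫ 1/u du = -3·log(u).
Substituting back, u = 2*w**3 + 3.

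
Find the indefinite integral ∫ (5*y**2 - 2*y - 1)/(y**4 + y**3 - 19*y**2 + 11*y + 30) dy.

Factor the denominator: (y - 3)*(y - 2)*(y + 1)*(y + 5).
Partial-fraction decomposition: -67/(112*(y + 5)) + 1/(8*(y + 1)) - 5/(7*(y - 2)) + 19/(16*(y - 3)).
Integrate each term: A/(y−a) contributes A·log|y−a|.

19*log(y - 3)/16 - 5*log(y - 2)/7 + log(y + 1)/8 - 67*log(y + 5)/112 + C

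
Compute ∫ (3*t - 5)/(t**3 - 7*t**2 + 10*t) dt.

Factor the denominator: t*(t - 5)*(t - 2).
Partial-fraction decomposition: -1/(6*(t - 2)) + 2/(3*(t - 5)) - 1/(2*t).
Integrate each term: A/(t−a) contributes A·log|t−a|.

-log(t)/2 + 2*log(t - 5)/3 - log(t - 2)/6 + C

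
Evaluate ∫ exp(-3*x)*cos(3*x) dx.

exp(-3*x)*sin(3*x)/6 - exp(-3*x)*cos(3*x)/6 + C

Let I denote the integral. Integrate by parts with u = cos(3*x), dv = exp(-3*x) dx, so v = -exp(-3*x)/3: I = -exp(-3*x)*cos(3*x)/3 − ∫ exp(-3*x)*sin(3*x) dx.
Apply parts again with u = sin(3*x), dv = exp(-3*x) dx: ∫ exp(-3*x)*sin(3*x) dx = -exp(-3*x)*sin(3*x)/3 + I. Substituting back brings back I: I = exp(-3*x)*sin(3*x)/3 - exp(-3*x)*cos(3*x)/3 − I.
Solving for I: (1 + 1)·I equals the remaining terms, so I = (1/2)·(exp(-3*x)*sin(3*x)/3 - exp(-3*x)*cos(3*x)/3).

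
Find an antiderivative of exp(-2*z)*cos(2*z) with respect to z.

Let I denote the integral. Integrate by parts with u = cos(2*z), dv = exp(-2*z) dz, so v = -exp(-2*z)/2: I = -exp(-2*z)*cos(2*z)/2 − ∫ exp(-2*z)*sin(2*z) dz.
Apply parts again with u = sin(2*z), dv = exp(-2*z) dz: ∫ exp(-2*z)*sin(2*z) dz = -exp(-2*z)*sin(2*z)/2 + I. Substituting back brings back I: I = exp(-2*z)*sin(2*z)/2 - exp(-2*z)*cos(2*z)/2 − I.
Solving for I: (1 + 1)·I equals the remaining terms, so I = (1/2)·(exp(-2*z)*sin(2*z)/2 - exp(-2*z)*cos(2*z)/2).

exp(-2*z)*sin(2*z)/4 - exp(-2*z)*cos(2*z)/4 + C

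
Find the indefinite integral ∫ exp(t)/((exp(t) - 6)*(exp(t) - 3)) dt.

Let u = e^t, du = e^t dt.
The integral becomes ∫ du/((u-6)(u-3)); decompose into partial fractions.

log(exp(t) - 6)/3 - log(exp(t) - 3)/3 + C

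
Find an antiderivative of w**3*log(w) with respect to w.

Use integration by parts with u = log(w), dv = w**3 dw.
Then du = 1/w dw and v = w**4/4.

w**4*log(w)/4 - w**4/16 + C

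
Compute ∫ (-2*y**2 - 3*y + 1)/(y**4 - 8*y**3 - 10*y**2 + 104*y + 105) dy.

Factor the denominator: (y - 7)*(y - 5)*(y + 1)*(y + 3).
Partial-fraction decomposition: 1/(20*(y + 3)) + 1/(48*(y + 1)) + 2/(3*(y - 5)) - 59/(80*(y - 7)).
Integrate each term: A/(y−a) contributes A·log|y−a|.

-59*log(y - 7)/80 + 2*log(y - 5)/3 + log(y + 1)/48 + log(y + 3)/20 + C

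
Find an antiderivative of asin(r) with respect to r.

r*asin(r) + sqrt(-r**2 + 1) + C

Use integration by parts with u = arcsin(r), dv = dr.
Then du = 1/sqrt(-r**2 + 1) dr.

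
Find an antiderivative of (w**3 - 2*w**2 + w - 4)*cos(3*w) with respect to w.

Use integration by parts with u = w**3 - 2*w**2 + w - 4, dv = cos(3*w) dw, so v = sin(3*w)/3.
Apply parts 3 times (tabular method): alternate signs, differentiate u down to 0, integrate dv up.

w**3*sin(3*w)/3 - 2*w**2*sin(3*w)/3 + w**2*cos(3*w)/3 + w*sin(3*w)/9 - 4*w*cos(3*w)/9 - 32*sin(3*w)/27 + cos(3*w)/27 + C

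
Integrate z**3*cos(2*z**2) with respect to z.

z**2*sin(2*z**2)/4 + cos(2*z**2)/8 + C

Let u = z², du = 2z dz; rewrite as (1/2)∫ u^1·cos(2u) du.
Now integrate by parts 1 time.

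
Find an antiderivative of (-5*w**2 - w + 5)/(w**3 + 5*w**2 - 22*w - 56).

Factor the denominator: (w - 4)*(w + 2)*(w + 7).
Partial-fraction decomposition: -233/(55*(w + 7)) + 13/(30*(w + 2)) - 79/(66*(w - 4)).
Integrate each term: A/(w−a) contributes A·log|w−a|.

-79*log(w - 4)/66 + 13*log(w + 2)/30 - 233*log(w + 7)/55 + C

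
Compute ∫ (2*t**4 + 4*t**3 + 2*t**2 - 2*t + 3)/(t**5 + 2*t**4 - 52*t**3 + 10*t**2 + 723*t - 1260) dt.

265*log(t - 4)/33 - 4439*log(t - 3)/640 - 271*log(t + 5)/384 + 709*log(t + 7)/440 + 57/(16*t - 48) + C

Factor the denominator: (t - 4)*(t - 3)**2*(t + 5)*(t + 7).
Partial-fraction decomposition: 709/(440*(t + 7)) - 271/(384*(t + 5)) - 4439/(640*(t - 3)) - 57/(16*(t - 3)**2) + 265/(33*(t - 4)).
Integrate each term; A/(t−a) gives A·log|t−a|; A/(t−a)² gives −A/(t−a).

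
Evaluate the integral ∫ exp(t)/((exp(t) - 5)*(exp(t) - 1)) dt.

Let u = e^t, du = e^t dt.
The integral becomes ∫ du/((u-5)(u-1)); decompose into partial fractions.

log(exp(t) - 5)/4 - log(exp(t) - 1)/4 + C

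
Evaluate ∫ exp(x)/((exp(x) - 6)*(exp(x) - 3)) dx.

log(exp(x) - 6)/3 - log(exp(x) - 3)/3 + C

Let u = e^x, du = e^x dx.
The integral becomes ∫ du/((u-6)(u-3)); decompose into partial fractions.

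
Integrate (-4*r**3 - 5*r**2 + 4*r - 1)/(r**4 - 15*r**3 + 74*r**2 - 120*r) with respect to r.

log(r)/120 - 1021*log(r - 6)/12 + 606*log(r - 5)/5 - 321*log(r - 4)/8 + C

Factor the denominator: r*(r - 6)*(r - 5)*(r - 4).
Partial-fraction decomposition: -321/(8*(r - 4)) + 606/(5*(r - 5)) - 1021/(12*(r - 6)) + 1/(120*r).
Integrate each term: A/(r−a) contributes A·log|r−a|.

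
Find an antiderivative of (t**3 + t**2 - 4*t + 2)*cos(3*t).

t**3*sin(3*t)/3 + t**2*sin(3*t)/3 + t**2*cos(3*t)/3 - 14*t*sin(3*t)/9 + 2*t*cos(3*t)/9 + 16*sin(3*t)/27 - 14*cos(3*t)/27 + C

Use integration by parts with u = t**3 + t**2 - 4*t + 2, dv = cos(3*t) dt, so v = sin(3*t)/3.
Apply parts 3 times (tabular method): alternate signs, differentiate u down to 0, integrate dv up.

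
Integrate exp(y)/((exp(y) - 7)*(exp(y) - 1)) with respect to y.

Let u = e^y, du = e^y dy.
The integral becomes ∫ du/((u-1)(u-7)); decompose into partial fractions.

log(exp(y) - 7)/6 - log(exp(y) - 1)/6 + C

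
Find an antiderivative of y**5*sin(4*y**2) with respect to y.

-y**4*cos(4*y**2)/8 + y**2*sin(4*y**2)/16 + cos(4*y**2)/64 + C

Let u = y², du = 2y dy; rewrite as (1/2)∫ u^2·sin(4u) du.
Now integrate by parts 2 times.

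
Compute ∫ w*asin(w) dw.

w**2*asin(w)/2 + w*sqrt(-w**2 + 1)/4 - asin(w)/4 + C

Use integration by parts with u = arcsin(w), dv = w dw.
Then du = 1/sqrt(-w**2 + 1) dw.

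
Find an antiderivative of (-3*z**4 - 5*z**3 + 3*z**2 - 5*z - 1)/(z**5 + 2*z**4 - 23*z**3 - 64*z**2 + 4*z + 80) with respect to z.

-817*log(z - 5)/588 + 11*log(z - 1)/180 + 785*log(z + 2)/1764 - 127*log(z + 4)/60 - 13/(42*z + 84) + C

Factor the denominator: (z - 5)*(z - 1)*(z + 2)**2*(z + 4).
Partial-fraction decomposition: -127/(60*(z + 4)) + 785/(1764*(z + 2)) + 13/(42*(z + 2)**2) + 11/(180*(z - 1)) - 817/(588*(z - 5)).
Integrate each term; A/(z−a) gives A·log|z−a|; A/(z−a)² gives −A/(z−a).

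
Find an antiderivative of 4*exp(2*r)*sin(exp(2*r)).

-2*cos(exp(2*r)) + C

Let u = exp(2*r), so du = (2*exp(2*r)) dr.
Rewriting, the integral becomes 2·∫ sin(u) du = 2·-cos(u).
Substituting back, u = exp(2*r).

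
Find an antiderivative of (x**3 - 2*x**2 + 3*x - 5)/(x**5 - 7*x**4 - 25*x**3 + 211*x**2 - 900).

Factor the denominator: (x - 6)*(x - 5)*(x - 3)*(x + 2)*(x + 5).
Partial-fraction decomposition: -13/(176*(x + 5)) + 9/(280*(x + 2)) + 13/(240*(x - 3)) - 17/(28*(x - 5)) + 157/(264*(x - 6)).
Integrate each term: A/(x−a) contributes A·log|x−a|.

157*log(x - 6)/264 - 17*log(x - 5)/28 + 13*log(x - 3)/240 + 9*log(x + 2)/280 - 13*log(x + 5)/176 + C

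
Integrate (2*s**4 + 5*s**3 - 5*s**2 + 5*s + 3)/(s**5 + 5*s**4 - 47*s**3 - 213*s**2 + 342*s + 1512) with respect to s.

Factor the denominator: (s - 6)*(s - 3)*(s + 3)*(s + 4)*(s + 7).
Partial-fraction decomposition: 281/(156*(s + 7)) - 19/(42*(s + 4)) - 5/(36*(s + 3)) - 3/(14*(s - 3)) + 235/(234*(s - 6)).
Integrate each term: A/(s−a) contributes A·log|s−a|.

235*log(s - 6)/234 - 3*log(s - 3)/14 - 5*log(s + 3)/36 - 19*log(s + 4)/42 + 281*log(s + 7)/156 + C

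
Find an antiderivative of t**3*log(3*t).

Use integration by parts with u = log(3*t), dv = t**3 dt.
Then du = 1/t dt and v = t**4/4.

t**4*(log(t) + log(3))/4 - t**4/16 + C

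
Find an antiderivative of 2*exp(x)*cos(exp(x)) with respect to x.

2*sin(exp(x)) + C

Let u = exp(x), so du = (exp(x)) dx.
Rewriting, the integral becomes 2·∫ cos(u) du = 2·sin(u).
Substituting back, u = exp(x).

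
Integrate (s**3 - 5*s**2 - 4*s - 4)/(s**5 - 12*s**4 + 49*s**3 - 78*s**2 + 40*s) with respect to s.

Factor the denominator: s*(s - 5)*(s - 4)*(s - 2)*(s - 1).
Partial-fraction decomposition: 1/(s - 1) - 2/(s - 2) + 3/(2*(s - 4)) - 2/(5*(s - 5)) - 1/(10*s).
Integrate each term: A/(s−a) contributes A·log|s−a|.

-log(s)/10 - 2*log(s - 5)/5 + 3*log(s - 4)/2 - 2*log(s - 2) + log(s - 1) + C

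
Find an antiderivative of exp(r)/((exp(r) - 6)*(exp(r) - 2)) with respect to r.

Let u = e^r, du = e^r dr.
The integral becomes ∫ du/((u-6)(u-2)); decompose into partial fractions.

log(exp(r) - 6)/4 - log(exp(r) - 2)/4 + C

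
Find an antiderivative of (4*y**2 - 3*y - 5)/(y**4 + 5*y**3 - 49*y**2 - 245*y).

log(y)/49 + 85*log(y - 7)/588 + 11*log(y + 5)/12 - 53*log(y + 7)/49 + C

Factor the denominator: y*(y - 7)*(y + 5)*(y + 7).
Partial-fraction decomposition: -53/(49*(y + 7)) + 11/(12*(y + 5)) + 85/(588*(y - 7)) + 1/(49*y).
Integrate each term: A/(y−a) contributes A·log|y−a|.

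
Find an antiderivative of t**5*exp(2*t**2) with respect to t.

(2*t**4 - 2*t**2 + 1)*exp(2*t**2)/8 + C

Let u = t², du = 2t dt; rewrite as (1/2)∫ u^2·exp(2u) du.
Now integrate by parts 2 times.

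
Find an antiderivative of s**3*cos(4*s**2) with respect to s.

s**2*sin(4*s**2)/8 + cos(4*s**2)/32 + C

Let u = s², du = 2s ds; rewrite as (1/2)∫ u^1·cos(4u) du.
Now integrate by parts 1 time.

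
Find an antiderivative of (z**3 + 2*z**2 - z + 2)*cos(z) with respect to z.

Use integration by parts with u = z**3 + 2*z**2 - z + 2, dv = cos(z) dz, so v = sin(z).
Apply parts 3 times (tabular method): alternate signs, differentiate u down to 0, integrate dv up.

z**3*sin(z) + 2*z**2*sin(z) + 3*z**2*cos(z) - 7*z*sin(z) + 4*z*cos(z) - 2*sin(z) - 7*cos(z) + C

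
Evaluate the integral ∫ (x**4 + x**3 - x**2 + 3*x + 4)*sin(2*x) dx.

Use integration by parts with u = x**4 + x**3 - x**2 + 3*x + 4, dv = sin(2*x) dx, so v = -cos(2*x)/2.
Apply parts 4 times (tabular method): alternate signs, differentiate u down to 0, integrate dv up.

-x**4*cos(2*x)/2 + x**3*sin(2*x) - x**3*cos(2*x)/2 + 3*x**2*sin(2*x)/4 + 2*x**2*cos(2*x) - 2*x*sin(2*x) - 3*x*cos(2*x)/4 + 3*sin(2*x)/8 - 3*cos(2*x) + C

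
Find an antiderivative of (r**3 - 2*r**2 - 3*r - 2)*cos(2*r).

Use integration by parts with u = r**3 - 2*r**2 - 3*r - 2, dv = cos(2*r) dr, so v = sin(2*r)/2.
Apply parts 3 times (tabular method): alternate signs, differentiate u down to 0, integrate dv up.

r**3*sin(2*r)/2 - r**2*sin(2*r) + 3*r**2*cos(2*r)/4 - 9*r*sin(2*r)/4 - r*cos(2*r) - sin(2*r)/2 - 9*cos(2*r)/8 + C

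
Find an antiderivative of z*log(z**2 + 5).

z**2*log(z**2 + 5)/2 - z**2/2 + 5*log(z**2 + 5)/2 + C

Let u = z**2 + 5, so du = (2*z) dz.
The integral becomes (1/2)·∫ log(u) du; integrate by parts with u′=log(u), dv′=du.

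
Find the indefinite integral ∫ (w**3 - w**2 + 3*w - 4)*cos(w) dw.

Use integration by parts with u = w**3 - w**2 + 3*w - 4, dv = cos(w) dw, so v = sin(w).
Apply parts 3 times (tabular method): alternate signs, differentiate u down to 0, integrate dv up.

w**3*sin(w) - w**2*sin(w) + 3*w**2*cos(w) - 3*w*sin(w) - 2*w*cos(w) - 2*sin(w) - 3*cos(w) + C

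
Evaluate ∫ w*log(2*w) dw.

w**2*(log(w) + log(2))/2 - w**2/4 + C

Use integration by parts with u = log(2*w), dv = w dw.
Then du = 1/w dw and v = w**2/2.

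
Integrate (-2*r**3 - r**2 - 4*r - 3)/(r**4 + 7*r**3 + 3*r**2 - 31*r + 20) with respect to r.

-5*log(r - 1)/18 + 5*log(r + 4) - 121*log(r + 5)/18 + 1/(3*r - 3) + C

Factor the denominator: (r - 1)**2*(r + 4)*(r + 5).
Partial-fraction decomposition: -121/(18*(r + 5)) + 5/(r + 4) - 5/(18*(r - 1)) - 1/(3*(r - 1)**2).
Integrate each term; A/(r−a) gives A·log|r−a|; A/(r−a)² gives −A/(r−a).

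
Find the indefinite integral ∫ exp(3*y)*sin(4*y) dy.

Let I denote the integral. Integrate by parts with u = sin(4*y), dv = exp(3*y) dy, so v = exp(3*y)/3: I = exp(3*y)*sin(4*y)/3 − (4/3)·∫ exp(3*y)*cos(4*y) dy.
Apply parts again with u = cos(4*y), dv = exp(3*y) dy: ∫ exp(3*y)*cos(4*y) dy = exp(3*y)*cos(4*y)/3 + (4/3)·I. Substituting back brings back I: I = exp(3*y)*sin(4*y)/3 - 4*exp(3*y)*cos(4*y)/9 − (16/9)·I.
Solving for I: (1 + 16/9)·I equals the remaining terms, so I = (9/25)·(exp(3*y)*sin(4*y)/3 - 4*exp(3*y)*cos(4*y)/9).

3*exp(3*y)*sin(4*y)/25 - 4*exp(3*y)*cos(4*y)/25 + C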